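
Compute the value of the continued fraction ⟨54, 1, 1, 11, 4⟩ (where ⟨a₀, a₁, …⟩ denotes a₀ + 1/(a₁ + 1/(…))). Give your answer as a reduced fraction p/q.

Starting at the tail and folding back:
Start with 4.
11 + 1/(4/1) = 11 + 1/4 = 45/4
1 + 1/(45/4) = 1 + 4/45 = 49/45
1 + 1/(49/45) = 1 + 45/49 = 94/49
54 + 1/(94/49) = 54 + 49/94 = 5125/94

5125/94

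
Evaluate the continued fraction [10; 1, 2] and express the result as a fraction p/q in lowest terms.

a_0 = 10: 10/1
a_1 = 1: 11/1
a_2 = 2: 32/3

32/3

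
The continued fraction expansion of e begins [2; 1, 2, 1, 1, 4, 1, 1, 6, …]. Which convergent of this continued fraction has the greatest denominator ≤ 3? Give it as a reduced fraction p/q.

8/3

List convergents until the denominator exceeds the bound:
a_0 = 2: 2/1  (≤ bound)
a_1 = 1: 3/1  (≤ bound)
a_2 = 2: 8/3  (≤ bound)
a_3 = 1: 11/4  (> 3, stop)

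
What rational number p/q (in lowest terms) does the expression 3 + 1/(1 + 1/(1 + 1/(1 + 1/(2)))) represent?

Start with 2.
1 + 1/(2/1) = 1 + 1/2 = 3/2
1 + 1/(3/2) = 1 + 2/3 = 5/3
1 + 1/(5/3) = 1 + 3/5 = 8/5
3 + 1/(8/5) = 3 + 5/8 = 29/8

29/8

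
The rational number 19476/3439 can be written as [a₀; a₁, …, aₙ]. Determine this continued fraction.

[5; 1, 1, 1, 32, 11, 1, 2]

⌊19476/3439⌋ = 5, remainder 2281
⌊3439/2281⌋ = 1, remainder 1158
⌊2281/1158⌋ = 1, remainder 1123
⌊1158/1123⌋ = 1, remainder 35
⌊1123/35⌋ = 32, remainder 3
⌊35/3⌋ = 11, remainder 2
⌊3/2⌋ = 1, remainder 1
⌊2/1⌋ = 2, remainder 0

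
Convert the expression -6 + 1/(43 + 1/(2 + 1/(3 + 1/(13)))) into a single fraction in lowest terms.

a_0 = -6: -6/1
a_1 = 43: -257/43
a_2 = 2: -520/87
a_3 = 3: -1817/304
a_4 = 13: -24141/4039

-24141/4039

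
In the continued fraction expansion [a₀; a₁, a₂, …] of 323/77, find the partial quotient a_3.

2

323 ÷ 77 → quotient 4, remainder 15
77 ÷ 15 → quotient 5, remainder 2
15 ÷ 2 → quotient 7, remainder 1
2 ÷ 1 → quotient 2, remainder 0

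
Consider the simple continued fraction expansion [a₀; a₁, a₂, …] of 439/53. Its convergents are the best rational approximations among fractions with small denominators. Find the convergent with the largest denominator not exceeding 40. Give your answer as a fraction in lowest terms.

List convergents until the denominator exceeds the bound:
a_0 = 8: 8/1  (≤ bound)
a_1 = 3: 25/3  (≤ bound)
a_2 = 1: 33/4  (≤ bound)
a_3 = 1: 58/7  (≤ bound)
a_4 = 7: 439/53  (> 40, stop)

58/7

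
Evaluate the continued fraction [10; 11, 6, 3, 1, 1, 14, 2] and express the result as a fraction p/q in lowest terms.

149296/14797

Start with 2.
14 + 1/(2/1) = 14 + 1/2 = 29/2
1 + 1/(29/2) = 1 + 2/29 = 31/29
1 + 1/(31/29) = 1 + 29/31 = 60/31
3 + 1/(60/31) = 3 + 31/60 = 211/60
6 + 1/(211/60) = 6 + 60/211 = 1326/211
11 + 1/(1326/211) = 11 + 211/1326 = 14797/1326
10 + 1/(14797/1326) = 10 + 1326/14797 = 149296/14797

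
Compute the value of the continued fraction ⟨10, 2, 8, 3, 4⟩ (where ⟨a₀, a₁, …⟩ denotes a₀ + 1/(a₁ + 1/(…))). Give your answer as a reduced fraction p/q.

2398/229

Start with 4.
3 + 1/(4/1) = 3 + 1/4 = 13/4
8 + 1/(13/4) = 8 + 4/13 = 108/13
2 + 1/(108/13) = 2 + 13/108 = 229/108
10 + 1/(229/108) = 10 + 108/229 = 2398/229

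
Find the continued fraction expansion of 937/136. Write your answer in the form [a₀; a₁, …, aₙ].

937 = 6·136 + 121, so a_0 = 6
136 = 1·121 + 15, so a_1 = 1
121 = 8·15 + 1, so a_2 = 8
15 = 15·1 + 0, so a_3 = 15

[6; 1, 8, 15]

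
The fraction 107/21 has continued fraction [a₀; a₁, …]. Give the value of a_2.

2

107 = 5·21 + 2, so a_0 = 5
21 = 10·2 + 1, so a_1 = 10
2 = 2·1 + 0, so a_2 = 2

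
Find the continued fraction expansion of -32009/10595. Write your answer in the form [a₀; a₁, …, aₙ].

-32009 ÷ 10595 → quotient -4, remainder 10371
10595 ÷ 10371 → quotient 1, remainder 224
10371 ÷ 224 → quotient 46, remainder 67
224 ÷ 67 → quotient 3, remainder 23
67 ÷ 23 → quotient 2, remainder 21
23 ÷ 21 → quotient 1, remainder 2
21 ÷ 2 → quotient 10, remainder 1
2 ÷ 1 → quotient 2, remainder 0

[-4; 1, 46, 3, 2, 1, 10, 2]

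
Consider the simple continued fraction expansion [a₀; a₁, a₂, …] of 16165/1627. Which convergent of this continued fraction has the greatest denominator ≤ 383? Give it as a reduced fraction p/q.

308/31

a_0 = 9: 9/1  (≤ bound)
a_1 = 1: 10/1  (≤ bound)
a_2 = 14: 149/15  (≤ bound)
a_3 = 2: 308/31  (≤ bound)
a_4 = 52: 16165/1627  (> 383, stop)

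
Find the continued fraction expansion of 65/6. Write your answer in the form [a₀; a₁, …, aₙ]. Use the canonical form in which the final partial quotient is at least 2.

[10; 1, 5]

⌊65/6⌋ = 10, remainder 5
⌊6/5⌋ = 1, remainder 1
⌊5/1⌋ = 5, remainder 0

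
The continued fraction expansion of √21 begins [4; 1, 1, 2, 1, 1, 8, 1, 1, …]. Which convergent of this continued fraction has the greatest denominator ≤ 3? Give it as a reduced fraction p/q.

9/2

List convergents until the denominator exceeds the bound:
a_0 = 4: 4/1  (≤ bound)
a_1 = 1: 5/1  (≤ bound)
a_2 = 1: 9/2  (≤ bound)
a_3 = 2: 23/5  (> 3, stop)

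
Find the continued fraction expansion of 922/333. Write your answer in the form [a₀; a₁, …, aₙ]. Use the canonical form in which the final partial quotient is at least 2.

[2; 1, 3, 3, 12, 2]

922 = 2·333 + 256, so a_0 = 2
333 = 1·256 + 77, so a_1 = 1
256 = 3·77 + 25, so a_2 = 3
77 = 3·25 + 2, so a_3 = 3
25 = 12·2 + 1, so a_4 = 12
2 = 2·1 + 0, so a_5 = 2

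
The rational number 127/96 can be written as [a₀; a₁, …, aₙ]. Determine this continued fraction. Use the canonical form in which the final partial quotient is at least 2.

[1; 3, 10, 3]

127 ÷ 96 → quotient 1, remainder 31
96 ÷ 31 → quotient 3, remainder 3
31 ÷ 3 → quotient 10, remainder 1
3 ÷ 1 → quotient 3, remainder 0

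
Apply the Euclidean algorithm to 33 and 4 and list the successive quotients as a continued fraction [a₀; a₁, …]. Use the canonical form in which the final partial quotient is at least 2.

33 = 8·4 + 1, so a_0 = 8
4 = 4·1 + 0, so a_1 = 4

[8; 4]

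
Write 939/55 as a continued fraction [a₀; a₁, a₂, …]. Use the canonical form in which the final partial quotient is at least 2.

[17; 13, 1, 3]

Run the Euclidean algorithm, recording each quotient:
939 = 17·55 + 4, so a_0 = 17
55 = 13·4 + 3, so a_1 = 13
4 = 1·3 + 1, so a_2 = 1
3 = 3·1 + 0, so a_3 = 3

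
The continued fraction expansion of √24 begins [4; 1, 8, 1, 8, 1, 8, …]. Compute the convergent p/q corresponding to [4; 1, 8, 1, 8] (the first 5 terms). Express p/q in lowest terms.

436/89

a_0 = 4: 4/1
a_1 = 1: 5/1
a_2 = 8: 44/9
a_3 = 1: 49/10
a_4 = 8: 436/89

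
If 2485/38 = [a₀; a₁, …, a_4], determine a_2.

Repeatedly divide and take the remainder:
2485 ÷ 38 → quotient 65, remainder 15
38 ÷ 15 → quotient 2, remainder 8
15 ÷ 8 → quotient 1, remainder 7

1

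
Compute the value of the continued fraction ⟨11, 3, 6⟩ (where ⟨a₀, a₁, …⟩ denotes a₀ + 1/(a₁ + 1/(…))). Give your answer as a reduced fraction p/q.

215/19

Collapse the nested fraction from the inside out:
Start with 6.
3 + 1/(6/1) = 3 + 1/6 = 19/6
11 + 1/(19/6) = 11 + 6/19 = 215/19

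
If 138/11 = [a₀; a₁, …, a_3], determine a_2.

1

138 ÷ 11 → quotient 12, remainder 6
11 ÷ 6 → quotient 1, remainder 5
6 ÷ 5 → quotient 1, remainder 1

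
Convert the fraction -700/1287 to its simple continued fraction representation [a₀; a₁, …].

[-1; 2, 5, 5, 7, 3]

Run the Euclidean algorithm, recording each quotient:
-700 = -1·1287 + 587, so a_0 = -1
1287 = 2·587 + 113, so a_1 = 2
587 = 5·113 + 22, so a_2 = 5
113 = 5·22 + 3, so a_3 = 5
22 = 7·3 + 1, so a_4 = 7
3 = 3·1 + 0, so a_5 = 3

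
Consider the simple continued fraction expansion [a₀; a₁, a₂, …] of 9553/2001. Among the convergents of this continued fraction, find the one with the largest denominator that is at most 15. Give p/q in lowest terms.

List convergents until the denominator exceeds the bound:
a_0 = 4: 4/1  (≤ bound)
a_1 = 1: 5/1  (≤ bound)
a_2 = 3: 19/4  (≤ bound)
a_3 = 2: 43/9  (≤ bound)
a_4 = 2: 105/22  (> 15, stop)

43/9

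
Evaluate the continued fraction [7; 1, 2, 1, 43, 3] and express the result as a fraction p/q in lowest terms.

4099/529

a_0 = 7: 7/1
a_1 = 1: 8/1
a_2 = 2: 23/3
a_3 = 1: 31/4
a_4 = 43: 1356/175
a_5 = 3: 4099/529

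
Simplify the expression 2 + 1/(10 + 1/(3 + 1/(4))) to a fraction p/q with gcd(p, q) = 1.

281/134

Use the convergent recurrence hₖ = aₖ·hₖ₋₁ + hₖ₋₂ (and likewise for the denominators kₖ):
a_0 = 2: 2/1
a_1 = 10: 21/10
a_2 = 3: 65/31
a_3 = 4: 281/134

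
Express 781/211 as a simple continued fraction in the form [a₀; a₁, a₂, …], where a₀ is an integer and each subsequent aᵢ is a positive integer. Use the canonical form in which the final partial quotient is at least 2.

[3; 1, 2, 2, 1, 6, 3]

Run the Euclidean algorithm, recording each quotient:
781 ÷ 211 → quotient 3, remainder 148
211 ÷ 148 → quotient 1, remainder 63
148 ÷ 63 → quotient 2, remainder 22
63 ÷ 22 → quotient 2, remainder 19
22 ÷ 19 → quotient 1, remainder 3
19 ÷ 3 → quotient 6, remainder 1
3 ÷ 1 → quotient 3, remainder 0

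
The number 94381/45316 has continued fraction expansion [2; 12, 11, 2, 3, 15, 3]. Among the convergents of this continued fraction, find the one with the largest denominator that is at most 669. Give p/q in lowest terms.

579/278

a_0 = 2: 2/1  (≤ bound)
a_1 = 12: 25/12  (≤ bound)
a_2 = 11: 277/133  (≤ bound)
a_3 = 2: 579/278  (≤ bound)
a_4 = 3: 2014/967  (> 669, stop)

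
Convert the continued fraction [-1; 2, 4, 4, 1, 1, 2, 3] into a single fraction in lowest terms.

a_0 = -1: -1/1
a_1 = 2: -1/2
a_2 = 4: -5/9
a_3 = 4: -21/38
a_4 = 1: -26/47
a_5 = 1: -47/85
a_6 = 2: -120/217
a_7 = 3: -407/736

-407/736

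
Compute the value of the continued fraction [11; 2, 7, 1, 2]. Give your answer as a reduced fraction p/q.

562/49

Compute successive convergents:
a_0 = 11: 11/1
a_1 = 2: 23/2
a_2 = 7: 172/15
a_3 = 1: 195/17
a_4 = 2: 562/49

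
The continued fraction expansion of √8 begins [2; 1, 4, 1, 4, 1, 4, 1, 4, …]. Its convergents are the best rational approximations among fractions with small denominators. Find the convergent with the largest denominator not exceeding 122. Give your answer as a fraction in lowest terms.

99/35

a_0 = 2: 2/1  (≤ bound)
a_1 = 1: 3/1  (≤ bound)
a_2 = 4: 14/5  (≤ bound)
a_3 = 1: 17/6  (≤ bound)
a_4 = 4: 82/29  (≤ bound)
a_5 = 1: 99/35  (≤ bound)
a_6 = 4: 478/169  (> 122, stop)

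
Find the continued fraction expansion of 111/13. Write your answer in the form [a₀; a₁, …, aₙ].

Apply division with remainder until the remainder is 0:
111 ÷ 13 → quotient 8, remainder 7
13 ÷ 7 → quotient 1, remainder 6
7 ÷ 6 → quotient 1, remainder 1
6 ÷ 1 → quotient 6, remainder 0

[8; 1, 1, 6]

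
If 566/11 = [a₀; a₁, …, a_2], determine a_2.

5

Apply division with remainder until the remainder is 0:
⌊566/11⌋ = 51, remainder 5
⌊11/5⌋ = 2, remainder 1
⌊5/1⌋ = 5, remainder 0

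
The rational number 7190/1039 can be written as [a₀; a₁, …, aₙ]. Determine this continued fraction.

[6; 1, 11, 1, 1, 13, 3]

Apply division with remainder until the remainder is 0:
7190 ÷ 1039 → quotient 6, remainder 956
1039 ÷ 956 → quotient 1, remainder 83
956 ÷ 83 → quotient 11, remainder 43
83 ÷ 43 → quotient 1, remainder 40
43 ÷ 40 → quotient 1, remainder 3
40 ÷ 3 → quotient 13, remainder 1
3 ÷ 1 → quotient 3, remainder 0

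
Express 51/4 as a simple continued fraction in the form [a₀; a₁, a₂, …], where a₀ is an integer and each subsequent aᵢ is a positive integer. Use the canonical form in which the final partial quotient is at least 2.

[12; 1, 3]

51 = 12·4 + 3, so a_0 = 12
4 = 1·3 + 1, so a_1 = 1
3 = 3·1 + 0, so a_2 = 3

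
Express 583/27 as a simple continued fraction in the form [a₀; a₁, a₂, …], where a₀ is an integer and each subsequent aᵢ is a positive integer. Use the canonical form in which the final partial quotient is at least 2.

583 ÷ 27 → quotient 21, remainder 16
27 ÷ 16 → quotient 1, remainder 11
16 ÷ 11 → quotient 1, remainder 5
11 ÷ 5 → quotient 2, remainder 1
5 ÷ 1 → quotient 5, remainder 0

[21; 1, 1, 2, 5]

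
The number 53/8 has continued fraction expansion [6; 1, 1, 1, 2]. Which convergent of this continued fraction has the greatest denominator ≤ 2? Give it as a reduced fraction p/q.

13/2

a_0 = 6: 6/1  (≤ bound)
a_1 = 1: 7/1  (≤ bound)
a_2 = 1: 13/2  (≤ bound)
a_3 = 1: 20/3  (> 2, stop)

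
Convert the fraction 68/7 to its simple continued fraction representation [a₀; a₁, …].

Run the Euclidean algorithm, recording each quotient:
68 = 9·7 + 5, so a_0 = 9
7 = 1·5 + 2, so a_1 = 1
5 = 2·2 + 1, so a_2 = 2
2 = 2·1 + 0, so a_3 = 2

[9; 1, 2, 2]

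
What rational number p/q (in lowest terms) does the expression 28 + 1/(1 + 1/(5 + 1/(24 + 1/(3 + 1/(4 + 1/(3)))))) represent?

177851/6168

Build up convergents one term at a time:
a_0 = 28: 28/1
a_1 = 1: 29/1
a_2 = 5: 173/6
a_3 = 24: 4181/145
a_4 = 3: 12716/441
a_5 = 4: 55045/1909
a_6 = 3: 177851/6168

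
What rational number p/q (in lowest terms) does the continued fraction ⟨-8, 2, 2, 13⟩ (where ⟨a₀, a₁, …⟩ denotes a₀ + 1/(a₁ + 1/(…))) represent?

-509/67

a_0 = -8: -8/1
a_1 = 2: -15/2
a_2 = 2: -38/5
a_3 = 13: -509/67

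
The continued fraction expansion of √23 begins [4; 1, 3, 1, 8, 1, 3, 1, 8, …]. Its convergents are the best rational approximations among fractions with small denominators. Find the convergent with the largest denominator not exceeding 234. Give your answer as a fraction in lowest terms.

916/191

a_0 = 4: 4/1  (≤ bound)
a_1 = 1: 5/1  (≤ bound)
a_2 = 3: 19/4  (≤ bound)
a_3 = 1: 24/5  (≤ bound)
a_4 = 8: 211/44  (≤ bound)
a_5 = 1: 235/49  (≤ bound)
a_6 = 3: 916/191  (≤ bound)
a_7 = 1: 1151/240  (> 234, stop)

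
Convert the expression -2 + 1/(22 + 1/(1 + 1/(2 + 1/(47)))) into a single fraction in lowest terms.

-6296/3219

a_0 = -2: -2/1
a_1 = 22: -43/22
a_2 = 1: -45/23
a_3 = 2: -133/68
a_4 = 47: -6296/3219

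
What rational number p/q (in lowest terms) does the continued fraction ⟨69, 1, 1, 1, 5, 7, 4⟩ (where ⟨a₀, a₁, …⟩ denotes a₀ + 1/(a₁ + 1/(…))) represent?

Start with 4.
7 + 1/(4/1) = 7 + 1/4 = 29/4
5 + 1/(29/4) = 5 + 4/29 = 149/29
1 + 1/(149/29) = 1 + 29/149 = 178/149
1 + 1/(178/149) = 1 + 149/178 = 327/178
1 + 1/(327/178) = 1 + 178/327 = 505/327
69 + 1/(505/327) = 69 + 327/505 = 35172/505

35172/505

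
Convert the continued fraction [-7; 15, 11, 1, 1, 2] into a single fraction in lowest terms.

-6067/875

Use the convergent recurrence hₖ = aₖ·hₖ₋₁ + hₖ₋₂ (and likewise for the denominators kₖ):
a_0 = -7: -7/1
a_1 = 15: -104/15
a_2 = 11: -1151/166
a_3 = 1: -1255/181
a_4 = 1: -2406/347
a_5 = 2: -6067/875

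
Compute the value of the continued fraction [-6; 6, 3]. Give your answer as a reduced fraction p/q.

Use the convergent recurrence hₖ = aₖ·hₖ₋₁ + hₖ₋₂ (and likewise for the denominators kₖ):
a_0 = -6: -6/1
a_1 = 6: -35/6
a_2 = 3: -111/19

-111/19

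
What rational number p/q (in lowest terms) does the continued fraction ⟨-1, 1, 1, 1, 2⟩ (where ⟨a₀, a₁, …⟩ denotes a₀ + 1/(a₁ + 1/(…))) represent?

Build up convergents one term at a time:
a_0 = -1: -1/1
a_1 = 1: 0/1
a_2 = 1: -1/2
a_3 = 1: -1/3
a_4 = 2: -3/8

-3/8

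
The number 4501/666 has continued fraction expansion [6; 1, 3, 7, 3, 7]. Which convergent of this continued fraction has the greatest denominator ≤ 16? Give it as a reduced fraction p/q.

a_0 = 6: 6/1  (≤ bound)
a_1 = 1: 7/1  (≤ bound)
a_2 = 3: 27/4  (≤ bound)
a_3 = 7: 196/29  (> 16, stop)

27/4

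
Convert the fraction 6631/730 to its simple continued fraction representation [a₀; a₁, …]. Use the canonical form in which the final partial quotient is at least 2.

[9; 11, 1, 29, 2]

⌊6631/730⌋ = 9, remainder 61
⌊730/61⌋ = 11, remainder 59
⌊61/59⌋ = 1, remainder 2
⌊59/2⌋ = 29, remainder 1
⌊2/1⌋ = 2, remainder 0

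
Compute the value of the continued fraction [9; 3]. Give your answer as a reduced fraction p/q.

Starting at the tail and folding back:
Start with 3.
9 + 1/(3/1) = 9 + 1/3 = 28/3

28/3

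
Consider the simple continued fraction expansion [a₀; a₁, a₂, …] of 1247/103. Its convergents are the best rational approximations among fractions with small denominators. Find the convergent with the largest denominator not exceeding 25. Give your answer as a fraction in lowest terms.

a_0 = 12: 12/1  (≤ bound)
a_1 = 9: 109/9  (≤ bound)
a_2 = 2: 230/19  (≤ bound)
a_3 = 1: 339/28  (> 25, stop)

230/19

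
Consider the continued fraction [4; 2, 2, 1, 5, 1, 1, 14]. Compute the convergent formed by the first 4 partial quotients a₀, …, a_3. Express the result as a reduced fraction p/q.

31/7

Start with 1.
2 + 1/(1/1) = 2 + 1/1 = 3/1
2 + 1/(3/1) = 2 + 1/3 = 7/3
4 + 1/(7/3) = 4 + 3/7 = 31/7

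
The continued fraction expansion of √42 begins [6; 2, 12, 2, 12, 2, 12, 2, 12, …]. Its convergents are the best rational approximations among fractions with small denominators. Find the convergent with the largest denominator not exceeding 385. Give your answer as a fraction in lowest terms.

337/52

List convergents until the denominator exceeds the bound:
a_0 = 6: 6/1  (≤ bound)
a_1 = 2: 13/2  (≤ bound)
a_2 = 12: 162/25  (≤ bound)
a_3 = 2: 337/52  (≤ bound)
a_4 = 12: 4206/649  (> 385, stop)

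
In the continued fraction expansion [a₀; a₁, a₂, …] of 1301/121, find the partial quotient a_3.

30

1301 ÷ 121 → quotient 10, remainder 91
121 ÷ 91 → quotient 1, remainder 30
91 ÷ 30 → quotient 3, remainder 1
30 ÷ 1 → quotient 30, remainder 0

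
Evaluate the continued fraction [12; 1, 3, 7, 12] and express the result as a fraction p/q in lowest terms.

Start with 12.
7 + 1/(12/1) = 7 + 1/12 = 85/12
3 + 1/(85/12) = 3 + 12/85 = 267/85
1 + 1/(267/85) = 1 + 85/267 = 352/267
12 + 1/(352/267) = 12 + 267/352 = 4491/352

4491/352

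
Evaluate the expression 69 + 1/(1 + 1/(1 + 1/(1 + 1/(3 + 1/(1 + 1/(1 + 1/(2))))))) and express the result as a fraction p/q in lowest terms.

Work from the innermost term outward:
Start with 2.
1 + 1/(2/1) = 1 + 1/2 = 3/2
1 + 1/(3/2) = 1 + 2/3 = 5/3
3 + 1/(5/3) = 3 + 3/5 = 18/5
1 + 1/(18/5) = 1 + 5/18 = 23/18
1 + 1/(23/18) = 1 + 18/23 = 41/23
1 + 1/(41/23) = 1 + 23/41 = 64/41
69 + 1/(64/41) = 69 + 41/64 = 4457/64

4457/64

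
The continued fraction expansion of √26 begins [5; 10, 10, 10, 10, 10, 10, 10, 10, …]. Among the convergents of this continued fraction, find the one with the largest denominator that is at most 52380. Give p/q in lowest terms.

a_0 = 5: 5/1  (≤ bound)
a_1 = 10: 51/10  (≤ bound)
a_2 = 10: 515/101  (≤ bound)
a_3 = 10: 5201/1020  (≤ bound)
a_4 = 10: 52525/10301  (≤ bound)
a_5 = 10: 530451/104030  (> 52380, stop)

52525/10301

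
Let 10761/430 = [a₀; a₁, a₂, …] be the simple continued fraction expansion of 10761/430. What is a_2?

11

⌊10761/430⌋ = 25, remainder 11
⌊430/11⌋ = 39, remainder 1
⌊11/1⌋ = 11, remainder 0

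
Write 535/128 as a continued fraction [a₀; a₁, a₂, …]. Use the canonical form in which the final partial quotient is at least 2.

535 = 4·128 + 23, so a_0 = 4
128 = 5·23 + 13, so a_1 = 5
23 = 1·13 + 10, so a_2 = 1
13 = 1·10 + 3, so a_3 = 1
10 = 3·3 + 1, so a_4 = 3
3 = 3·1 + 0, so a_5 = 3

[4; 5, 1, 1, 3, 3]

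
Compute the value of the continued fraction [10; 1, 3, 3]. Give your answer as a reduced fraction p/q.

Compute successive convergents:
a_0 = 10: 10/1
a_1 = 1: 11/1
a_2 = 3: 43/4
a_3 = 3: 140/13

140/13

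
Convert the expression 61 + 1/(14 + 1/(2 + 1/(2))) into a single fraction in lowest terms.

Collapse the nested fraction from the inside out:
Start with 2.
2 + 1/(2/1) = 2 + 1/2 = 5/2
14 + 1/(5/2) = 14 + 2/5 = 72/5
61 + 1/(72/5) = 61 + 5/72 = 4397/72

4397/72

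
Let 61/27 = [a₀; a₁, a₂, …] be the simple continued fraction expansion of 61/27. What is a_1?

61 ÷ 27 → quotient 2, remainder 7
27 ÷ 7 → quotient 3, remainder 6

3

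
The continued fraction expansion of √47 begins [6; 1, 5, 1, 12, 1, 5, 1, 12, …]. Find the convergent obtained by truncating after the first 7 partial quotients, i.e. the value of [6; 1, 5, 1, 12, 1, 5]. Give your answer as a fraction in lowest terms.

Compute successive convergents:
a_0 = 6: 6/1
a_1 = 1: 7/1
a_2 = 5: 41/6
a_3 = 1: 48/7
a_4 = 12: 617/90
a_5 = 1: 665/97
a_6 = 5: 3942/575

3942/575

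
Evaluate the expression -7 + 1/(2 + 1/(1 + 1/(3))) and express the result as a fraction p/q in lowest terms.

-73/11

Collapse the nested fraction from the inside out:
Start with 3.
1 + 1/(3/1) = 1 + 1/3 = 4/3
2 + 1/(4/3) = 2 + 3/4 = 11/4
-7 + 1/(11/4) = -7 + 4/11 = -73/11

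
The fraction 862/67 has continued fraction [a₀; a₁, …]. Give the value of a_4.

862 = 12·67 + 58, so a_0 = 12
67 = 1·58 + 9, so a_1 = 1
58 = 6·9 + 4, so a_2 = 6
9 = 2·4 + 1, so a_3 = 2
4 = 4·1 + 0, so a_4 = 4

4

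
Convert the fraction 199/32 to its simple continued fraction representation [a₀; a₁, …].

Run the Euclidean algorithm, recording each quotient:
199 = 6·32 + 7, so a_0 = 6
32 = 4·7 + 4, so a_1 = 4
7 = 1·4 + 3, so a_2 = 1
4 = 1·3 + 1, so a_3 = 1
3 = 3·1 + 0, so a_4 = 3

[6; 4, 1, 1, 3]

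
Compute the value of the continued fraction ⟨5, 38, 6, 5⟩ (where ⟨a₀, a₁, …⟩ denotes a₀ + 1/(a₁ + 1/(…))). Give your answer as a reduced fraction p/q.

5946/1183

a_0 = 5: 5/1
a_1 = 38: 191/38
a_2 = 6: 1151/229
a_3 = 5: 5946/1183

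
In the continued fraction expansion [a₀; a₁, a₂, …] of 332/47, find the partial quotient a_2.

Repeatedly divide and take the remainder:
332 ÷ 47 → quotient 7, remainder 3
47 ÷ 3 → quotient 15, remainder 2
3 ÷ 2 → quotient 1, remainder 1

1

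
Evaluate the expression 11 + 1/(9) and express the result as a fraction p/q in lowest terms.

100/9

a_0 = 11: 11/1
a_1 = 9: 100/9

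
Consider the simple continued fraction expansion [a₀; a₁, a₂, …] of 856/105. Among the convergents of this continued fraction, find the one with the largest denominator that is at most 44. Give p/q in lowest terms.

a_0 = 8: 8/1  (≤ bound)
a_1 = 6: 49/6  (≤ bound)
a_2 = 1: 57/7  (≤ bound)
a_3 = 1: 106/13  (≤ bound)
a_4 = 3: 375/46  (> 44, stop)

106/13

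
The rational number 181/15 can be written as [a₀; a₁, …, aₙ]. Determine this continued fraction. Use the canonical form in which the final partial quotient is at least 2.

[12; 15]

Run the Euclidean algorithm, recording each quotient:
181 ÷ 15 → quotient 12, remainder 1
15 ÷ 1 → quotient 15, remainder 0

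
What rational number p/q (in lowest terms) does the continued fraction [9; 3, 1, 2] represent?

102/11

Collapse the nested fraction from the inside out:
Start with 2.
1 + 1/(2/1) = 1 + 1/2 = 3/2
3 + 1/(3/2) = 3 + 2/3 = 11/3
9 + 1/(11/3) = 9 + 3/11 = 102/11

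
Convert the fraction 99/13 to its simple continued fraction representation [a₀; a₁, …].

[7; 1, 1, 1, 1, 2]

99 = 7·13 + 8, so a_0 = 7
13 = 1·8 + 5, so a_1 = 1
8 = 1·5 + 3, so a_2 = 1
5 = 1·3 + 2, so a_3 = 1
3 = 1·2 + 1, so a_4 = 1
2 = 2·1 + 0, so a_5 = 2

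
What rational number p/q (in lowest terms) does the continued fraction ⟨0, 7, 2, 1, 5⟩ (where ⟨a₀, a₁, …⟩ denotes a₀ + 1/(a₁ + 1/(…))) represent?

a_0 = 0: 0/1
a_1 = 7: 1/7
a_2 = 2: 2/15
a_3 = 1: 3/22
a_4 = 5: 17/125

17/125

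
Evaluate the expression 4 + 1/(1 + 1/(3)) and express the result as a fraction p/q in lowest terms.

19/4

Compute successive convergents:
a_0 = 4: 4/1
a_1 = 1: 5/1
a_2 = 3: 19/4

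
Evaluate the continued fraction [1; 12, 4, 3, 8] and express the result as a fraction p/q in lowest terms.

a_0 = 1: 1/1
a_1 = 12: 13/12
a_2 = 4: 53/49
a_3 = 3: 172/159
a_4 = 8: 1429/1321

1429/1321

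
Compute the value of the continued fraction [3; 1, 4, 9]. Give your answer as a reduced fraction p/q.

175/46

a_0 = 3: 3/1
a_1 = 1: 4/1
a_2 = 4: 19/5
a_3 = 9: 175/46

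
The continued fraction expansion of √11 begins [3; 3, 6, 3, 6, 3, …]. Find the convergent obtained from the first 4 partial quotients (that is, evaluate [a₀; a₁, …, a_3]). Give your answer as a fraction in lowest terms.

Work from the innermost term outward:
Start with 3.
6 + 1/(3/1) = 6 + 1/3 = 19/3
3 + 1/(19/3) = 3 + 3/19 = 60/19
3 + 1/(60/19) = 3 + 19/60 = 199/60

199/60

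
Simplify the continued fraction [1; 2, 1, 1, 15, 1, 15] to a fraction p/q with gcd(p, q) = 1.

Compute successive convergents:
a_0 = 1: 1/1
a_1 = 2: 3/2
a_2 = 1: 4/3
a_3 = 1: 7/5
a_4 = 15: 109/78
a_5 = 1: 116/83
a_6 = 15: 1849/1323

1849/1323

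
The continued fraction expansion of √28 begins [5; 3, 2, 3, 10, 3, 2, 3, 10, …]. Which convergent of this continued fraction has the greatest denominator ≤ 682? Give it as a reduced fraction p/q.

List convergents until the denominator exceeds the bound:
a_0 = 5: 5/1  (≤ bound)
a_1 = 3: 16/3  (≤ bound)
a_2 = 2: 37/7  (≤ bound)
a_3 = 3: 127/24  (≤ bound)
a_4 = 10: 1307/247  (≤ bound)
a_5 = 3: 4048/765  (> 682, stop)

1307/247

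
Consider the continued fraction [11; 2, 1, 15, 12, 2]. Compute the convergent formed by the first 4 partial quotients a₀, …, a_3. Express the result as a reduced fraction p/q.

Compute successive convergents:
a_0 = 11: 11/1
a_1 = 2: 23/2
a_2 = 1: 34/3
a_3 = 15: 533/47

533/47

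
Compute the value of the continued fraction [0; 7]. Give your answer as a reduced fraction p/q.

Compute successive convergents:
a_0 = 0: 0/1
a_1 = 7: 1/7

1/7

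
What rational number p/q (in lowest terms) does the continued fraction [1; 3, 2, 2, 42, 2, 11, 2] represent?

Start with 2.
11 + 1/(2/1) = 11 + 1/2 = 23/2
2 + 1/(23/2) = 2 + 2/23 = 48/23
42 + 1/(48/23) = 42 + 23/48 = 2039/48
2 + 1/(2039/48) = 2 + 48/2039 = 4126/2039
2 + 1/(4126/2039) = 2 + 2039/4126 = 10291/4126
3 + 1/(10291/4126) = 3 + 4126/10291 = 34999/10291
1 + 1/(34999/10291) = 1 + 10291/34999 = 45290/34999

45290/34999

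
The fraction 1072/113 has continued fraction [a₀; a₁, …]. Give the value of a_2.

18

1072 ÷ 113 → quotient 9, remainder 55
113 ÷ 55 → quotient 2, remainder 3
55 ÷ 3 → quotient 18, remainder 1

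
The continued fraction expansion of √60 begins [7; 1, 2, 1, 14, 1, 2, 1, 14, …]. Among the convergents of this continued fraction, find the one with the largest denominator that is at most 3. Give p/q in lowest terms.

23/3

List convergents until the denominator exceeds the bound:
a_0 = 7: 7/1  (≤ bound)
a_1 = 1: 8/1  (≤ bound)
a_2 = 2: 23/3  (≤ bound)
a_3 = 1: 31/4  (> 3, stop)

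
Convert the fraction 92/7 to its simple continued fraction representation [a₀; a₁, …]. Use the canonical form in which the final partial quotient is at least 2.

Repeatedly divide and take the remainder:
92 ÷ 7 → quotient 13, remainder 1
7 ÷ 1 → quotient 7, remainder 0

[13; 7]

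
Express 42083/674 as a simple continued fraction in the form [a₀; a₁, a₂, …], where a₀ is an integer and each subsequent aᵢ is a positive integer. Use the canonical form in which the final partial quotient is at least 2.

42083 = 62·674 + 295, so a_0 = 62
674 = 2·295 + 84, so a_1 = 2
295 = 3·84 + 43, so a_2 = 3
84 = 1·43 + 41, so a_3 = 1
43 = 1·41 + 2, so a_4 = 1
41 = 20·2 + 1, so a_5 = 20
2 = 2·1 + 0, so a_6 = 2

[62; 2, 3, 1, 1, 20, 2]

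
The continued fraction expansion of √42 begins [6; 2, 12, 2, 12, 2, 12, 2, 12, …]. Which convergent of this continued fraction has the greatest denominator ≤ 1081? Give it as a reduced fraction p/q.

a_0 = 6: 6/1  (≤ bound)
a_1 = 2: 13/2  (≤ bound)
a_2 = 12: 162/25  (≤ bound)
a_3 = 2: 337/52  (≤ bound)
a_4 = 12: 4206/649  (≤ bound)
a_5 = 2: 8749/1350  (> 1081, stop)

4206/649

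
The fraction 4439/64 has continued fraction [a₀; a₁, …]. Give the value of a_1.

2

Run the Euclidean algorithm, recording each quotient:
4439 = 69·64 + 23, so a_0 = 69
64 = 2·23 + 18, so a_1 = 2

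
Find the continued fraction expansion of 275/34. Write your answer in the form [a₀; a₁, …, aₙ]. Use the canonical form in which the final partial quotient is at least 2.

275 ÷ 34 → quotient 8, remainder 3
34 ÷ 3 → quotient 11, remainder 1
3 ÷ 1 → quotient 3, remainder 0

[8; 11, 3]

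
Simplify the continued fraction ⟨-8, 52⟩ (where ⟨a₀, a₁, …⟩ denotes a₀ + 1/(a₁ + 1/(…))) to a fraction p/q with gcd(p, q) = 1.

a_0 = -8: -8/1
a_1 = 52: -415/52

-415/52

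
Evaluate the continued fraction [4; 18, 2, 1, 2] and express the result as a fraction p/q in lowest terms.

Start with 2.
1 + 1/(2/1) = 1 + 1/2 = 3/2
2 + 1/(3/2) = 2 + 2/3 = 8/3
18 + 1/(8/3) = 18 + 3/8 = 147/8
4 + 1/(147/8) = 4 + 8/147 = 596/147

596/147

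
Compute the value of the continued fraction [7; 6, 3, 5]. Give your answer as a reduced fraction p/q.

723/101

Collapse the nested fraction from the inside out:
Start with 5.
3 + 1/(5/1) = 3 + 1/5 = 16/5
6 + 1/(16/5) = 6 + 5/16 = 101/16
7 + 1/(101/16) = 7 + 16/101 = 723/101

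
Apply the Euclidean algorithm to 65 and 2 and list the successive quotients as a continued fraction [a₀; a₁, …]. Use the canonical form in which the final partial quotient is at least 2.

[32; 2]

Repeatedly divide and take the remainder:
65 = 32·2 + 1, so a_0 = 32
2 = 2·1 + 0, so a_1 = 2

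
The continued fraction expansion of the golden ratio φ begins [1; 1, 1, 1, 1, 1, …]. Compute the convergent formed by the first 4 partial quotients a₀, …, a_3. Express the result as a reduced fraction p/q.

a_0 = 1: 1/1
a_1 = 1: 2/1
a_2 = 1: 3/2
a_3 = 1: 5/3

5/3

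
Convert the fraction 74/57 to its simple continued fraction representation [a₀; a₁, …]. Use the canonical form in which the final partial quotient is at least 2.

Run the Euclidean algorithm, recording each quotient:
⌊74/57⌋ = 1, remainder 17
⌊57/17⌋ = 3, remainder 6
⌊17/6⌋ = 2, remainder 5
⌊6/5⌋ = 1, remainder 1
⌊5/1⌋ = 5, remainder 0

[1; 3, 2, 1, 5]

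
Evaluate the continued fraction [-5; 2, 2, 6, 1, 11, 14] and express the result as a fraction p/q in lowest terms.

-28408/6183

Build up convergents one term at a time:
a_0 = -5: -5/1
a_1 = 2: -9/2
a_2 = 2: -23/5
a_3 = 6: -147/32
a_4 = 1: -170/37
a_5 = 11: -2017/439
a_6 = 14: -28408/6183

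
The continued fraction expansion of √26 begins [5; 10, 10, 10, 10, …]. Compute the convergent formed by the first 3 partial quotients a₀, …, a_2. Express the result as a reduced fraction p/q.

515/101

Start with 10.
10 + 1/(10/1) = 10 + 1/10 = 101/10
5 + 1/(101/10) = 5 + 10/101 = 515/101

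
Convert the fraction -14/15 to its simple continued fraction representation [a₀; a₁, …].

[-1; 15]

Run the Euclidean algorithm, recording each quotient:
-14 = -1·15 + 1, so a_0 = -1
15 = 15·1 + 0, so a_1 = 15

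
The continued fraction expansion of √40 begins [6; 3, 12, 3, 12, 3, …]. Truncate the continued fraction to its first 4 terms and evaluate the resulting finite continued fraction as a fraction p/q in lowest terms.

Build up convergents one term at a time:
a_0 = 6: 6/1
a_1 = 3: 19/3
a_2 = 12: 234/37
a_3 = 3: 721/114

721/114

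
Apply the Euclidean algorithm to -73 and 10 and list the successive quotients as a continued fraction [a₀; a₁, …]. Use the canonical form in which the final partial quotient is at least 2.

⌊-73/10⌋ = -8, remainder 7
⌊10/7⌋ = 1, remainder 3
⌊7/3⌋ = 2, remainder 1
⌊3/1⌋ = 3, remainder 0

[-8; 1, 2, 3]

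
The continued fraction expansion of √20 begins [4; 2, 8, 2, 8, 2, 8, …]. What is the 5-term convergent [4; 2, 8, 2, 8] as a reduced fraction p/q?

Build up convergents one term at a time:
a_0 = 4: 4/1
a_1 = 2: 9/2
a_2 = 8: 76/17
a_3 = 2: 161/36
a_4 = 8: 1364/305

1364/305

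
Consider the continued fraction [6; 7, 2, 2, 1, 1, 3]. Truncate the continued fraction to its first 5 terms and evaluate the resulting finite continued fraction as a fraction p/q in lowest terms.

Start with 1.
2 + 1/(1/1) = 2 + 1/1 = 3/1
2 + 1/(3/1) = 2 + 1/3 = 7/3
7 + 1/(7/3) = 7 + 3/7 = 52/7
6 + 1/(52/7) = 6 + 7/52 = 319/52

319/52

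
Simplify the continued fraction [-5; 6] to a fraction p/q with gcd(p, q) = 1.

Use the convergent recurrence hₖ = aₖ·hₖ₋₁ + hₖ₋₂ (and likewise for the denominators kₖ):
a_0 = -5: -5/1
a_1 = 6: -29/6

-29/6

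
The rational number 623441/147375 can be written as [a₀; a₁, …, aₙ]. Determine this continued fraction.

⌊623441/147375⌋ = 4, remainder 33941
⌊147375/33941⌋ = 4, remainder 11611
⌊33941/11611⌋ = 2, remainder 10719
⌊11611/10719⌋ = 1, remainder 892
⌊10719/892⌋ = 12, remainder 15
⌊892/15⌋ = 59, remainder 7
⌊15/7⌋ = 2, remainder 1
⌊7/1⌋ = 7, remainder 0

[4; 4, 2, 1, 12, 59, 2, 7]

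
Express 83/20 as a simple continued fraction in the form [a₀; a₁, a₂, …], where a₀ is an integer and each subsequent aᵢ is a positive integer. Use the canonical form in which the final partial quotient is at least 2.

Apply division with remainder until the remainder is 0:
⌊83/20⌋ = 4, remainder 3
⌊20/3⌋ = 6, remainder 2
⌊3/2⌋ = 1, remainder 1
⌊2/1⌋ = 2, remainder 0

[4; 6, 1, 2]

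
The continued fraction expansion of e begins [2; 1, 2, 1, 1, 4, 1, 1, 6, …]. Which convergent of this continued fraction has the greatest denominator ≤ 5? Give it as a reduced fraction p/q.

List convergents until the denominator exceeds the bound:
a_0 = 2: 2/1  (≤ bound)
a_1 = 1: 3/1  (≤ bound)
a_2 = 2: 8/3  (≤ bound)
a_3 = 1: 11/4  (≤ bound)
a_4 = 1: 19/7  (> 5, stop)

11/4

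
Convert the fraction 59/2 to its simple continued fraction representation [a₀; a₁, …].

[29; 2]

59 ÷ 2 → quotient 29, remainder 1
2 ÷ 1 → quotient 2, remainder 0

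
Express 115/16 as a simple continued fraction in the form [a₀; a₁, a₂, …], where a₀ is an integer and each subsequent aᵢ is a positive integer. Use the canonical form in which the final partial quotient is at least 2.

Apply division with remainder until the remainder is 0:
115 = 7·16 + 3, so a_0 = 7
16 = 5·3 + 1, so a_1 = 5
3 = 3·1 + 0, so a_2 = 3

[7; 5, 3]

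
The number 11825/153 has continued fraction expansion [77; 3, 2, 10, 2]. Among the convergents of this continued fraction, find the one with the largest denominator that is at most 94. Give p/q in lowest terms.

5642/73

List convergents until the denominator exceeds the bound:
a_0 = 77: 77/1  (≤ bound)
a_1 = 3: 232/3  (≤ bound)
a_2 = 2: 541/7  (≤ bound)
a_3 = 10: 5642/73  (≤ bound)
a_4 = 2: 11825/153  (> 94, stop)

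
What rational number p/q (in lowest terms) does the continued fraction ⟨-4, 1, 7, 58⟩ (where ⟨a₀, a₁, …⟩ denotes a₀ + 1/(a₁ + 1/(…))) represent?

-1453/465

Use the convergent recurrence hₖ = aₖ·hₖ₋₁ + hₖ₋₂ (and likewise for the denominators kₖ):
a_0 = -4: -4/1
a_1 = 1: -3/1
a_2 = 7: -25/8
a_3 = 58: -1453/465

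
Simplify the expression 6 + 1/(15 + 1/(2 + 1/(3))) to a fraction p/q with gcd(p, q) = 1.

655/108

Compute successive convergents:
a_0 = 6: 6/1
a_1 = 15: 91/15
a_2 = 2: 188/31
a_3 = 3: 655/108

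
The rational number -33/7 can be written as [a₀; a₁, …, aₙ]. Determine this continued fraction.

[-5; 3, 2]

Repeatedly divide and take the remainder:
-33 = -5·7 + 2, so a_0 = -5
7 = 3·2 + 1, so a_1 = 3
2 = 2·1 + 0, so a_2 = 2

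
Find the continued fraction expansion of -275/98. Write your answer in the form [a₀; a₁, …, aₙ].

[-3; 5, 6, 3]

Repeatedly divide and take the remainder:
-275 = -3·98 + 19, so a_0 = -3
98 = 5·19 + 3, so a_1 = 5
19 = 6·3 + 1, so a_2 = 6
3 = 3·1 + 0, so a_3 = 3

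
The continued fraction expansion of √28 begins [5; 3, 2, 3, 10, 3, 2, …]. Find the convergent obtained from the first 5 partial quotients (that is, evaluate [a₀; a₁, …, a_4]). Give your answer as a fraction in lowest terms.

1307/247

Start with 10.
3 + 1/(10/1) = 3 + 1/10 = 31/10
2 + 1/(31/10) = 2 + 10/31 = 72/31
3 + 1/(72/31) = 3 + 31/72 = 247/72
5 + 1/(247/72) = 5 + 72/247 = 1307/247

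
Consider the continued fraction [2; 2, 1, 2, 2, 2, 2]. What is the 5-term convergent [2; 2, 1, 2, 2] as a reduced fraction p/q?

a_0 = 2: 2/1
a_1 = 2: 5/2
a_2 = 1: 7/3
a_3 = 2: 19/8
a_4 = 2: 45/19

45/19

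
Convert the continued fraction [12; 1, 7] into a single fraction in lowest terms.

a_0 = 12: 12/1
a_1 = 1: 13/1
a_2 = 7: 103/8

103/8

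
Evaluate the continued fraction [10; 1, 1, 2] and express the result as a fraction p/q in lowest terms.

53/5

a_0 = 10: 10/1
a_1 = 1: 11/1
a_2 = 1: 21/2
a_3 = 2: 53/5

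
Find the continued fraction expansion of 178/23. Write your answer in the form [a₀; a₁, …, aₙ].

[7; 1, 2, 1, 5]

178 = 7·23 + 17, so a_0 = 7
23 = 1·17 + 6, so a_1 = 1
17 = 2·6 + 5, so a_2 = 2
6 = 1·5 + 1, so a_3 = 1
5 = 5·1 + 0, so a_4 = 5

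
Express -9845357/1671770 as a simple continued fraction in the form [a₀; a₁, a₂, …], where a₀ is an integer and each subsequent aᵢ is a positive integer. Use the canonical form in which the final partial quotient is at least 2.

[-6; 9, 42, 13, 15, 3, 7]

Apply division with remainder until the remainder is 0:
-9845357 = -6·1671770 + 185263, so a_0 = -6
1671770 = 9·185263 + 4403, so a_1 = 9
185263 = 42·4403 + 337, so a_2 = 42
4403 = 13·337 + 22, so a_3 = 13
337 = 15·22 + 7, so a_4 = 15
22 = 3·7 + 1, so a_5 = 3
7 = 7·1 + 0, so a_6 = 7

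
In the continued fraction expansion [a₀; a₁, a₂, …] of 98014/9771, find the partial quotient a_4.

⌊98014/9771⌋ = 10, remainder 304
⌊9771/304⌋ = 32, remainder 43
⌊304/43⌋ = 7, remainder 3
⌊43/3⌋ = 14, remainder 1
⌊3/1⌋ = 3, remainder 0

3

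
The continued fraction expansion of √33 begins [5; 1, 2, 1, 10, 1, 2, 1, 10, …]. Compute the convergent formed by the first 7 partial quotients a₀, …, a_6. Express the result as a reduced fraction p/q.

787/137

a_0 = 5: 5/1
a_1 = 1: 6/1
a_2 = 2: 17/3
a_3 = 1: 23/4
a_4 = 10: 247/43
a_5 = 1: 270/47
a_6 = 2: 787/137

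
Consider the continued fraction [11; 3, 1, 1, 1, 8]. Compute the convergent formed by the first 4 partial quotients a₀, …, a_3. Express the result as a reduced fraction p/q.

79/7

Start with 1.
1 + 1/(1/1) = 1 + 1/1 = 2/1
3 + 1/(2/1) = 3 + 1/2 = 7/2
11 + 1/(7/2) = 11 + 2/7 = 79/7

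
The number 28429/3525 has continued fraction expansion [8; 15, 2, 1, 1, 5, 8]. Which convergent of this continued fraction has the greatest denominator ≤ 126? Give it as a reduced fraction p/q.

List convergents until the denominator exceeds the bound:
a_0 = 8: 8/1  (≤ bound)
a_1 = 15: 121/15  (≤ bound)
a_2 = 2: 250/31  (≤ bound)
a_3 = 1: 371/46  (≤ bound)
a_4 = 1: 621/77  (≤ bound)
a_5 = 5: 3476/431  (> 126, stop)

621/77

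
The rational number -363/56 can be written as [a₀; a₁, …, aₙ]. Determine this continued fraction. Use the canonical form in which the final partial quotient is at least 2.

[-7; 1, 1, 13, 2]

⌊-363/56⌋ = -7, remainder 29
⌊56/29⌋ = 1, remainder 27
⌊29/27⌋ = 1, remainder 2
⌊27/2⌋ = 13, remainder 1
⌊2/1⌋ = 2, remainder 0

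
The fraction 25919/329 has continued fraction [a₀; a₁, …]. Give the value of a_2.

3

25919 = 78·329 + 257, so a_0 = 78
329 = 1·257 + 72, so a_1 = 1
257 = 3·72 + 41, so a_2 = 3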